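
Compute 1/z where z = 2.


|z|^2 = 4+0 = 4
1/z = (2 - 0i)/4

1/z = 0.5000 + 0i


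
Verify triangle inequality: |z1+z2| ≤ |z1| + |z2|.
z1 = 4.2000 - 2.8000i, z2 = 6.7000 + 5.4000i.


|z1| = sqrt(4.2^2 + (-2.8)^2) = sqrt(25.48) = 5.0478
|z2| = sqrt(6.7^2 + 5.4^2) = sqrt(74.05) = 8.6052
z1+z2 = 10.9000 + 2.6000i
|z1+z2| = sqrt(125.57) = 11.2058
|z1|+|z2| = 5.0478 + 8.6052 = 13.6530

|z1+z2| = 11.2058 ≤ |z1|+|z2| = 13.6530 (verified)


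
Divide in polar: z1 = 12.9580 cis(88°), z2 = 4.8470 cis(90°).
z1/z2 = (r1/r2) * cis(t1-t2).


r = 12.9580 / 4.8470 = 2.6734
theta = 88° - 90° = -2° = 358° (mod 360)

2.6734 cis(358°)


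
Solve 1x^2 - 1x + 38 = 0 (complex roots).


disc = (-1)^2 - 4*1*38 = 1 - 152 = -151
sqrt(|disc|) = sqrt(151) = 12.2882
Real part = 1/(2*1) = 0.5000
Imag part = 12.2882/(2*1) = 6.1441

0.5000 ± 6.1441i


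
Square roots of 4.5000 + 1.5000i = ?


|z| = sqrt(20.25+2.25) = 4.7434
sqrt((|z|+a)/2) = sqrt((4.7434+4.5)/2) = sqrt(4.6217) = 2.1498
sqrt((|z|-a)/2) = sqrt((4.7434-4.5)/2) = sqrt(0.1217) = 0.3489

±(2.1498 + 0.3489i) i.e. 2.1498 + 0.3489i and -2.1498 - 0.3489i


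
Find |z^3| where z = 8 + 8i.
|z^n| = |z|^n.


|z| = sqrt(64+64) = sqrt(128) = 11.3137
|z^3| = |z|^3 = (sqrt(128))^3 = 128*sqrt(128)

|z^3| = 128*sqrt(128) ≈ 1448.1547


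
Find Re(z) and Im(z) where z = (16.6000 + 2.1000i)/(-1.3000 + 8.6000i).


Multiply by conjugate: (16.6000 + 2.1000i)(-1.3000 - 8.6000i) / ((-1.3)^2 + 8.6^2)
Numerator real = 16.6*(-1.3) + 2.1*8.6 = -3.52
Numerator imag = 2.1*(-1.3) - 16.6*8.6 = -145.49
Denominator = 75.65
Re(z) = -3.52/75.65 = -0.0465
Im(z) = -145.49/75.65 = -1.9232

Re(z) = -0.0465, Im(z) = -1.9232


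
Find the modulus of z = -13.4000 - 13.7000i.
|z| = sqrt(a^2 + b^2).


|z| = sqrt((-13.4)^2 + (-13.7)^2) = sqrt(179.56 + 187.69) = sqrt(367.25) = 19.1638

|z| = 19.1638


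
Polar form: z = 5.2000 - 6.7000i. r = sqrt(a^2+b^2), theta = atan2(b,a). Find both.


r = sqrt(27.04+44.89) = sqrt(71.93) = 8.4812
theta = atan2(-6.7, 5.2) = -52.1843 degrees

r = 8.4812, theta = -52.1843 degrees


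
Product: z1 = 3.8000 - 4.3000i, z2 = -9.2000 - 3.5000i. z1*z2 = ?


Real = 3.8*(-9.2) - (-4.3)*(-3.5) = -34.96 - 15.05 = -50.01
Imag = 3.8*(-3.5) - (9.2)*(-4.3) = -13.3 + 39.56 = 26.26

-50.0100 + 26.2600i


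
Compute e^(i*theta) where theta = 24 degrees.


cos(24°) = 0.9135
sin(24°) = 0.4067

e^(i*24°) = 0.9135 + 0.4067i


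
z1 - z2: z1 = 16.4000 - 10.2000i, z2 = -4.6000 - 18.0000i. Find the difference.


Real: 16.4 + 4.6 = 21
Imag: -10.2 + 18 = 7.8

21.0000 + 7.8000i


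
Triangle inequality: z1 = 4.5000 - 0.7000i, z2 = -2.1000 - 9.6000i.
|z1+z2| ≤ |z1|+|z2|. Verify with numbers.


|z1| = sqrt(4.5^2 + (-0.7)^2) = sqrt(20.74) = 4.5541
|z2| = sqrt((-2.1)^2 + (-9.6)^2) = sqrt(96.57) = 9.8270
z1+z2 = 2.4000 - 10.3000i
|z1+z2| = sqrt(111.85) = 10.5759
|z1|+|z2| = 4.5541 + 9.8270 = 14.3811

|z1+z2| = 10.5759 ≤ |z1|+|z2| = 14.3811 (verified)


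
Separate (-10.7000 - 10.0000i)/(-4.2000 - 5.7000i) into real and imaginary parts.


Multiply by conjugate: (-10.7000 - 10.0000i)(-4.2000 + 5.7000i) / ((-4.2)^2 + (-5.7)^2)
Numerator real = -10.7*(-4.2) - (10)*(-5.7) = 101.94
Numerator imag = -10*(-4.2) - (-10.7)*(-5.7) = -18.99
Denominator = 50.13
Re(z) = 101.94/50.13 = 2.0335
Im(z) = -18.99/50.13 = -0.3788

Re(z) = 2.0335, Im(z) = -0.3788


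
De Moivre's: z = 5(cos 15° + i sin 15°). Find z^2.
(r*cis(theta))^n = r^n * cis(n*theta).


r^2 = 5^2 = 25
n*theta = 2*15° = 30° = 30° (mod 360)
a = 25*cos(30°) = 21.6506
b = 25*sin(30°) = 12.5000

25 cis(30°) = 21.6506 + 12.5000i


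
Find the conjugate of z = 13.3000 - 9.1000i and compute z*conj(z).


z_bar = 13.3000 + 9.1000i
z*z_bar = 13.3^2 + (-9.1)^2 = 176.89 + 82.81 = 259.7

z_bar = 13.3000 + 9.1000i, z*z_bar = 259.7


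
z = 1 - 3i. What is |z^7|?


|z| = sqrt(1+9) = sqrt(10) = 3.1623
|z^7| = |z|^7 = (sqrt(10))^7 = 10^3 * sqrt(10) = 1000*sqrt(10)

|z^7| = 1000*sqrt(10) ≈ 3162.2777


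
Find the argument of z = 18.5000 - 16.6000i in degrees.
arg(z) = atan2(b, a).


Re = 18.5, Im = -16.6
arg = atan2(-16.6, 18.5) = -41.9015 degrees

arg(z) = -41.9015 degrees


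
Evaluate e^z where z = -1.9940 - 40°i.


e^-1.9940 = 0.1361
cos(-40°) = 0.766
sin(-40°) = -0.6428
Real = 0.1361*0.766 = 0.1043
Imag = 0.1361*(-0.6428) = -0.0875

0.1043 - 0.0875i


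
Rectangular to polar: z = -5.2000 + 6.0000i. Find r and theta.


r = sqrt(27.04+36) = sqrt(63.04) = 7.9398
theta = atan2(6, -5.2) = 130.9144 degrees

r = 7.9398, theta = 130.9144 degrees


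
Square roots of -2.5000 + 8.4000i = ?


|z| = sqrt(6.25+70.56) = 8.7641
sqrt((|z|+a)/2) = sqrt((8.7641+(-2.5))/2) = sqrt(3.1321) = 1.7698
sqrt((|z|-a)/2) = sqrt((8.7641-(-2.5))/2) = sqrt(5.6321) = 2.3732

±(1.7698 + 2.3732i) i.e. 1.7698 + 2.3732i and -1.7698 - 2.3732i


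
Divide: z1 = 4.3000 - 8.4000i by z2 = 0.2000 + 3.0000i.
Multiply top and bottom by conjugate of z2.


Conjugate of z2 = 0.2000 - 3.0000i
Numerator: (4.3000 - 8.4000i)(0.2000 - 3.0000i) = -24.3400 - 14.5800i
Denominator: 0.2^2 + 3^2 = 9.04
Result = (-24.3400 - 14.5800i)/9.04

-2.6925 - 1.6128i


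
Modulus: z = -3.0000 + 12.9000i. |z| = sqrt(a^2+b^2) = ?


|z| = sqrt((-3)^2 + 12.9^2) = sqrt(9 + 166.41) = sqrt(175.41) = 13.2442

|z| = 13.2442


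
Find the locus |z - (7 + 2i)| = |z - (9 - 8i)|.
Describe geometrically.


Equal distances means the locus is the perpendicular bisector of z1 and z2.
Midpoint = ((7+9)/2, (2+(-8))/2) = (8.0000, -3.0000)

Perpendicular bisector through (8.0000, -3.0000)


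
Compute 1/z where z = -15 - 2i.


|z|^2 = 225+4 = 229
1/z = (-15 + 2i)/229

1/z = -0.0655 + 0.0087i


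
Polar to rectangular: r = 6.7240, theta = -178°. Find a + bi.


a = 6.7240*cos(-178°) = 6.7240*(-0.99939) = -6.7199
b = 6.7240*sin(-178°) = 6.7240*(-0.0349) = -0.2347

-6.7199 - 0.2347i


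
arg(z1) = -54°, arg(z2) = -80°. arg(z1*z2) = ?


arg(z1*z2) = -54° - 80° = -134°
Normalized to (-180°, 180°]: -134°

-134°


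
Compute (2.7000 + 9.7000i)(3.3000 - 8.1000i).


Real = 2.7*3.3 - 9.7*(-8.1) = 8.91 - (-78.57) = 87.48
Imag = 2.7*(-8.1) + 3.3*9.7 = -21.87 + 32.01 = 10.14

87.4800 + 10.1400i


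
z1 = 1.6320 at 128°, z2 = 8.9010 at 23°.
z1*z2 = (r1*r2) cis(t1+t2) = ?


r = 1.6320 * 8.9010 = 14.5264
theta = 128° + 23° = 151° = 151° (mod 360)

14.5264 cis(151°)


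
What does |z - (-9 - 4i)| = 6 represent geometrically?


|z - z0| = r is a circle with center z0 and radius r.
Center = (-9, -4), radius = 6

Circle with center (-9, -4) and radius 6


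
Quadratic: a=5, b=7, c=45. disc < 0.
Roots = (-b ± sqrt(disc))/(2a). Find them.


disc = 7^2 - 4*5*45 = 49 - 900 = -851
sqrt(|disc|) = sqrt(851) = 29.1719
Real part = -7/(2*5) = -0.7000
Imag part = 29.1719/(2*5) = 2.9172

-0.7000 ± 2.9172i


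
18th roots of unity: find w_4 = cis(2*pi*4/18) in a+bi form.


Angle = 360*4/18 = 80°
a = cos(80°) = 0.1736
b = sin(80°) = 0.9848

0.1736 + 0.9848i


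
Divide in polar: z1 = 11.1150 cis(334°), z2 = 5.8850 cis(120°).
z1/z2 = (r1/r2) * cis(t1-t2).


r = 11.1150 / 5.8850 = 1.8887
theta = 334° - 120° = 214° = 214° (mod 360)

1.8887 cis(214°)


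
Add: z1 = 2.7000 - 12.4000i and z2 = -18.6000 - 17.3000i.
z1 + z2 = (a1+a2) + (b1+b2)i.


Real: 2.7 - 18.6 = -15.9
Imag: -12.4 - 17.3 = -29.7

-15.9000 - 29.7000i


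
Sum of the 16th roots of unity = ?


The sum of all 16th roots of unity is 0.
Geometric series: (1 - w^16)/(1 - w) = (1-1)/(1-w) = 0 since w^16 = 1, w ≠ 1.
Alternatively: coefficient of z^15 in z^16 - 1 is 0.

0


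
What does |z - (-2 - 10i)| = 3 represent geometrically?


|z - z0| = r is a circle with center z0 and radius r.
Center = (-2, -10), radius = 3

Circle with center (-2, -10) and radius 3


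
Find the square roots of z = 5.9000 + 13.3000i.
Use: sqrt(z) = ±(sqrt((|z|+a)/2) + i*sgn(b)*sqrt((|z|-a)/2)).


|z| = sqrt(34.81+176.89) = 14.5499
sqrt((|z|+a)/2) = sqrt((14.5499+5.9)/2) = sqrt(10.2250) = 3.1976
sqrt((|z|-a)/2) = sqrt((14.5499-5.9)/2) = sqrt(4.3250) = 2.0797

±(3.1976 + 2.0797i) i.e. 3.1976 + 2.0797i and -3.1976 - 2.0797i


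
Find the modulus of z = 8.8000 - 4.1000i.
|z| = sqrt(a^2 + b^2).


|z| = sqrt(8.8^2 + (-4.1)^2) = sqrt(77.44 + 16.81) = sqrt(94.25) = 9.7082

|z| = 9.7082


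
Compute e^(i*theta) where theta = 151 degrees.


cos(151°) = -0.8746
sin(151°) = 0.4848

e^(i*151°) = -0.8746 + 0.4848i


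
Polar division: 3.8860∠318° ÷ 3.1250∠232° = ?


r = 3.8860 / 3.1250 = 1.2435
theta = 318° - 232° = 86° = 86° (mod 360)

1.2435 cis(86°)


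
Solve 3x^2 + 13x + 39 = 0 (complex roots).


disc = 13^2 - 4*3*39 = 169 - 468 = -299
sqrt(|disc|) = sqrt(299) = 17.2916
Real part = -13/(2*3) = -2.1667
Imag part = 17.2916/(2*3) = 2.8819

-2.1667 ± 2.8819i


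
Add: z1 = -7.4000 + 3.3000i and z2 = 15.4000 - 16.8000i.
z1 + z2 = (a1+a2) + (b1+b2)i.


Real: -7.4 + 15.4 = 8
Imag: 3.3 - 16.8 = -13.5

8.0000 - 13.5000i


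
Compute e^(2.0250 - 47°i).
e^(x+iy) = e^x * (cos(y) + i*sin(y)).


e^2.0250 = 7.5761
cos(-47°) = 0.682
sin(-47°) = -0.73135
Real = 7.5761*0.682 = 5.1669
Imag = 7.5761*(-0.73135) = -5.5408

5.1669 - 5.5408i


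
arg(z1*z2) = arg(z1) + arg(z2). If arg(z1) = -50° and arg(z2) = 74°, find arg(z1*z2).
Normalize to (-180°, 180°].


arg(z1*z2) = -50° + 74° = 24°
Normalized to (-180°, 180°]: 24°

24°


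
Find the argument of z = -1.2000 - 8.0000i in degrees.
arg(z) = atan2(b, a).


Re = -1.2, Im = -8
arg = atan2(-8, -1.2) = -98.5308 degrees

arg(z) = -98.5308 degrees


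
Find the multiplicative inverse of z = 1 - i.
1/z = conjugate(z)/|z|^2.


|z|^2 = 1+1 = 2
1/z = (1 + 1i)/2

1/z = 0.5000 + 0.5000i


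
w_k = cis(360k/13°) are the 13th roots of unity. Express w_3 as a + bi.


Angle = 360*3/13 = 83.0769°
a = cos(83.0769°) = 0.1205
b = sin(83.0769°) = 0.9927

0.1205 + 0.9927i


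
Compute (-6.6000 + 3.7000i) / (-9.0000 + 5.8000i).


Conjugate of z2 = -9.0000 - 5.8000i
Numerator: (-6.6000 + 3.7000i)(-9.0000 - 5.8000i) = 80.8600 + 4.9800i
Denominator: (-9)^2 + 5.8^2 = 114.64
Result = (80.8600 + 4.9800i)/114.64

0.7053 + 0.0434i


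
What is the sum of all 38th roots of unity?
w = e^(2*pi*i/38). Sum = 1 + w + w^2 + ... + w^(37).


The sum of all 38th roots of unity is 0.
Geometric series: (1 - w^38)/(1 - w) = (1-1)/(1-w) = 0 since w^38 = 1, w ≠ 1.
Alternatively: coefficient of z^37 in z^38 - 1 is 0.

0


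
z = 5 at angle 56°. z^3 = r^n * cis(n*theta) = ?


r^3 = 5^3 = 125
n*theta = 3*56° = 168° = 168° (mod 360)
a = 125*cos(168°) = -122.2685
b = 125*sin(168°) = 25.9890

125 cis(168°) = -122.2685 + 25.9890i


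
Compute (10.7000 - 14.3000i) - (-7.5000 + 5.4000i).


Real: 10.7 + 7.5 = 18.2
Imag: -14.3 - 5.4 = -19.7

18.2000 - 19.7000i


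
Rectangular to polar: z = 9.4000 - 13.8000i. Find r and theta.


r = sqrt(88.36+190.44) = sqrt(278.8) = 16.6973
theta = atan2(-13.8, 9.4) = -55.7389 degrees

r = 16.6973, theta = -55.7389 degrees


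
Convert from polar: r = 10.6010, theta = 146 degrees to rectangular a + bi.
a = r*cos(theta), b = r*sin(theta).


a = 10.6010*cos(146°) = 10.6010*(-0.829038) = -8.7886
b = 10.6010*sin(146°) = 10.6010*0.55919 = 5.9280

-8.7886 + 5.9280i


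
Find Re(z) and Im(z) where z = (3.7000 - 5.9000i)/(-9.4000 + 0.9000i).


Multiply by conjugate: (3.7000 - 5.9000i)(-9.4000 - 0.9000i) / ((-9.4)^2 + 0.9^2)
Numerator real = 3.7*(-9.4) - (5.9)*0.9 = -40.09
Numerator imag = -5.9*(-9.4) - 3.7*0.9 = 52.13
Denominator = 89.17
Re(z) = -40.09/89.17 = -0.4496
Im(z) = 52.13/89.17 = 0.5846

Re(z) = -0.4496, Im(z) = 0.5846


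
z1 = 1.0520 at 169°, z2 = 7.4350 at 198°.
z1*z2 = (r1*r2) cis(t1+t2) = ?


r = 1.0520 * 7.4350 = 7.8216
theta = 169° + 198° = 367° = 7° (mod 360)

7.8216 cis(7°)


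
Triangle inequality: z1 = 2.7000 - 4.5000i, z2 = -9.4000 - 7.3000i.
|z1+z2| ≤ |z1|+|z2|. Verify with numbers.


|z1| = sqrt(2.7^2 + (-4.5)^2) = sqrt(27.54) = 5.2479
|z2| = sqrt((-9.4)^2 + (-7.3)^2) = sqrt(141.65) = 11.9017
z1+z2 = -6.7000 - 11.8000i
|z1+z2| = sqrt(184.13) = 13.5695
|z1|+|z2| = 5.2479 + 11.9017 = 17.1496

|z1+z2| = 13.5695 ≤ |z1|+|z2| = 17.1496 (verified)


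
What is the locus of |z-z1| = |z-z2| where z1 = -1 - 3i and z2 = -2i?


Equal distances means the locus is the perpendicular bisector of z1 and z2.
Midpoint = ((-1+0)/2, (-3+(-2))/2) = (-0.5000, -2.5000)

Perpendicular bisector through (-0.5000, -2.5000)


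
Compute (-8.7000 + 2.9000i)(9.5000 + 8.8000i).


Real = -8.7*9.5 - 2.9*8.8 = -82.65 - 25.52 = -108.17
Imag = -8.7*8.8 + 9.5*2.9 = -76.56 + 27.55 = -49.01

-108.1700 - 49.0100i


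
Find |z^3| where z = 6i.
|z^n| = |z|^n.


|z| = sqrt(0+36) = sqrt(36) = 6
|z^3| = |z|^3 = 6^3 = 216

|z^3| = 216


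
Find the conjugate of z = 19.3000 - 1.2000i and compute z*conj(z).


z_bar = 19.3000 + 1.2000i
z*z_bar = 19.3^2 + (-1.2)^2 = 372.49 + 1.44 = 373.93

z_bar = 19.3000 + 1.2000i, z*z_bar = 373.93


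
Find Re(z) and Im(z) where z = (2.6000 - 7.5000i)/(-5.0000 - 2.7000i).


Multiply by conjugate: (2.6000 - 7.5000i)(-5.0000 + 2.7000i) / ((-5)^2 + (-2.7)^2)
Numerator real = 2.6*(-5) - (7.5)*(-2.7) = 7.25
Numerator imag = -7.5*(-5) - 2.6*(-2.7) = 44.52
Denominator = 32.29
Re(z) = 7.25/32.29 = 0.2245
Im(z) = 44.52/32.29 = 1.3788

Re(z) = 0.2245, Im(z) = 1.3788


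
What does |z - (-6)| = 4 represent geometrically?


|z - z0| = r is a circle with center z0 and radius r.
Center = (-6, 0), radius = 4

Circle with center (-6, 0) and radius 4


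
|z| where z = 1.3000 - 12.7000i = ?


|z| = sqrt(1.3^2 + (-12.7)^2) = sqrt(1.69 + 161.29) = sqrt(162.98) = 12.7664

|z| = 12.7664


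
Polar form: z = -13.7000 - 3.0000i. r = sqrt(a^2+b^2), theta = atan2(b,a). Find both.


r = sqrt(187.69+9) = sqrt(196.69) = 14.0246
theta = atan2(-3, -13.7) = -167.6484 degrees

r = 14.0246, theta = -167.6484 degrees


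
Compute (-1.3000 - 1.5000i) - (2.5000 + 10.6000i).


Real: -1.3 - 2.5 = -3.8
Imag: -1.5 - 10.6 = -12.1

-3.8000 - 12.1000i


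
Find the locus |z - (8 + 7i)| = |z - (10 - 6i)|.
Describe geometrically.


Equal distances means the locus is the perpendicular bisector of z1 and z2.
Midpoint = ((8+10)/2, (7+(-6))/2) = (9.0000, 0.5000)

Perpendicular bisector through (9.0000, 0.5000)


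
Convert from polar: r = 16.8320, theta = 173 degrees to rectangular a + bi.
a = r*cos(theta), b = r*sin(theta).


a = 16.8320*cos(173°) = 16.8320*(-0.992546) = -16.7065
b = 16.8320*sin(173°) = 16.8320*0.12187 = 2.0513

-16.7065 + 2.0513i


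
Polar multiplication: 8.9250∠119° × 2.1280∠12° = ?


r = 8.9250 * 2.1280 = 18.9924
theta = 119° + 12° = 131° = 131° (mod 360)

18.9924 cis(131°)


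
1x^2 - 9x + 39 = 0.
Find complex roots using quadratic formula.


disc = (-9)^2 - 4*1*39 = 81 - 156 = -75
sqrt(|disc|) = sqrt(75) = 8.6603
Real part = 9/(2*1) = 4.5000
Imag part = 8.6603/(2*1) = 4.3301

4.5000 ± 4.3301i


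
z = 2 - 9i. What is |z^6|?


|z| = sqrt(4+81) = sqrt(85) = 9.2195
|z^6| = |z|^6 = (sqrt(85))^6 = 85^3 = 614125

|z^6| = 614125


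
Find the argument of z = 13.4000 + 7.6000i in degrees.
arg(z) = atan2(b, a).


Re = 13.4, Im = 7.6
arg = atan2(7.6, 13.4) = 29.5604 degrees

arg(z) = 29.5604 degrees


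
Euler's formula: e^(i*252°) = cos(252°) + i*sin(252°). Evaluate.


cos(252°) = -0.3090
sin(252°) = -0.9511

e^(i*252°) = -0.3090 - 0.9511i


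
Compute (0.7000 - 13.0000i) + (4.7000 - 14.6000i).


Real: 0.7 + 4.7 = 5.4
Imag: -13 - 14.6 = -27.6

5.4000 - 27.6000i


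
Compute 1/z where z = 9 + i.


|z|^2 = 81+1 = 82
1/z = (9 - 1i)/82

1/z = 0.1098 - 0.0122i


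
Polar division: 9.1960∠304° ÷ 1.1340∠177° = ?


r = 9.1960 / 1.1340 = 8.1093
theta = 304° - 177° = 127° = 127° (mod 360)

8.1093 cis(127°)


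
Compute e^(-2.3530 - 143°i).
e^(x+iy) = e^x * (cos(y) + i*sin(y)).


e^-2.3530 = 0.0951
cos(-143°) = -0.7986
sin(-143°) = -0.6018
Real = 0.0951*(-0.7986) = -0.0759
Imag = 0.0951*(-0.6018) = -0.0572

-0.0759 - 0.0572i


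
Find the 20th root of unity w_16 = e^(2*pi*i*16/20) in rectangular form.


Angle = 360*16/20 = 288°
a = cos(288°) = 0.3090
b = sin(288°) = -0.9511

0.3090 - 0.9511i


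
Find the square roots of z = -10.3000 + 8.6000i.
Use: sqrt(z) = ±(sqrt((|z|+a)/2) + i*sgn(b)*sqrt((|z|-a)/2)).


|z| = sqrt(106.09+73.96) = 13.4183
sqrt((|z|+a)/2) = sqrt((13.4183+(-10.3))/2) = sqrt(1.5591) = 1.2487
sqrt((|z|-a)/2) = sqrt((13.4183-(-10.3))/2) = sqrt(11.8591) = 3.4437

±(1.2487 + 3.4437i) i.e. 1.2487 + 3.4437i and -1.2487 - 3.4437i


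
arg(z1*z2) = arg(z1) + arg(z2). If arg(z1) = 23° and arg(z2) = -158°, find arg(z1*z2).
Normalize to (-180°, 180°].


arg(z1*z2) = 23° - 158° = -135°
Normalized to (-180°, 180°]: -135°

-135°


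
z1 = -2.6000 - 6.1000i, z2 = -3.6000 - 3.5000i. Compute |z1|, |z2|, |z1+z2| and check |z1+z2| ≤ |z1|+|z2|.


|z1| = sqrt((-2.6)^2 + (-6.1)^2) = sqrt(43.97) = 6.6310
|z2| = sqrt((-3.6)^2 + (-3.5)^2) = sqrt(25.21) = 5.0210
z1+z2 = -6.2000 - 9.6000i
|z1+z2| = sqrt(130.6) = 11.4280
|z1|+|z2| = 6.6310 + 5.0210 = 11.6520

|z1+z2| = 11.4280 ≤ |z1|+|z2| = 11.6520 (verified)


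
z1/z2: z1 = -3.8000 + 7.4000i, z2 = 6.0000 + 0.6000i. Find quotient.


Conjugate of z2 = 6.0000 - 0.6000i
Numerator: (-3.8000 + 7.4000i)(6.0000 - 0.6000i) = -18.3600 + 46.6800i
Denominator: 6^2 + 0.6^2 = 36.36
Result = (-18.3600 + 46.6800i)/36.36

-0.5050 + 1.2838i


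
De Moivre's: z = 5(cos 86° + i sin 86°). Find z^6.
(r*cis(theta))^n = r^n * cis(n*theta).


r^6 = 5^6 = 15625
n*theta = 6*86° = 516° = 156° (mod 360)
a = 15625*cos(156°) = -14274.1478
b = 15625*sin(156°) = 6355.2600

15625 cis(156°) = -14274.1478 + 6355.2600i


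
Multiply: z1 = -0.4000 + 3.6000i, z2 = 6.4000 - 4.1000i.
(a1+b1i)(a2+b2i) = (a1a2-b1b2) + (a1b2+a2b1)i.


Real = -0.4*6.4 - 3.6*(-4.1) = -2.56 - (-14.76) = 12.2
Imag = -0.4*(-4.1) + 6.4*3.6 = 1.64 + 23.04 = 24.68

12.2000 + 24.6800i


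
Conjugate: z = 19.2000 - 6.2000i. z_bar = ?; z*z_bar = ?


z_bar = 19.2000 + 6.2000i
z*z_bar = 19.2^2 + (-6.2)^2 = 368.64 + 38.44 = 407.08

z_bar = 19.2000 + 6.2000i, z*z_bar = 407.08


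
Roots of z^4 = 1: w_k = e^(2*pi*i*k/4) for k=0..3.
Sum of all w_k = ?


The sum of all 4th roots of unity is 0.
Geometric series: (1 - w^4)/(1 - w) = (1-1)/(1-w) = 0 since w^4 = 1, w ≠ 1.
Alternatively: coefficient of z^3 in z^4 - 1 is 0.

0


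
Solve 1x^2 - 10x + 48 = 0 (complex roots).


disc = (-10)^2 - 4*1*48 = 100 - 192 = -92
sqrt(|disc|) = sqrt(92) = 9.5917
Real part = 10/(2*1) = 5.0000
Imag part = 9.5917/(2*1) = 4.7958

5.0000 ± 4.7958i


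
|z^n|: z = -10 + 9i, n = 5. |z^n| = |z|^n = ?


|z| = sqrt(100+81) = sqrt(181) = 13.4536
|z^5| = |z|^5 = (sqrt(181))^5 = 181^2 * sqrt(181) = 32761*sqrt(181)

|z^5| = 32761*sqrt(181) ≈ 440754.1774


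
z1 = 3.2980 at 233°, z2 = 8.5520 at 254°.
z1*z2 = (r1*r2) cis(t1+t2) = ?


r = 3.2980 * 8.5520 = 28.2045
theta = 233° + 254° = 487° = 127° (mod 360)

28.2045 cis(127°)


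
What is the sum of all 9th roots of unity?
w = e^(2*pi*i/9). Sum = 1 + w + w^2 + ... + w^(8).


The sum of all 9th roots of unity is 0.
Geometric series: (1 - w^9)/(1 - w) = (1-1)/(1-w) = 0 since w^9 = 1, w ≠ 1.
Alternatively: coefficient of z^8 in z^9 - 1 is 0.

0


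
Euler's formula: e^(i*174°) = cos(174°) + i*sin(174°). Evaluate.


cos(174°) = -0.9945
sin(174°) = 0.1045

e^(i*174°) = -0.9945 + 0.1045i


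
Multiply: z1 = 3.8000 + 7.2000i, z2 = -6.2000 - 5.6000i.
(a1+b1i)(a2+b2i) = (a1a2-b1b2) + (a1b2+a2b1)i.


Real = 3.8*(-6.2) - 7.2*(-5.6) = -23.56 - (-40.32) = 16.76
Imag = 3.8*(-5.6) - (6.2)*7.2 = -21.28 - (44.64) = -65.92

16.7600 - 65.9200i


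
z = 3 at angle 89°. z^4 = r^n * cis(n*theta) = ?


r^4 = 3^4 = 81
n*theta = 4*89° = 356° = 356° (mod 360)
a = 81*cos(356°) = 80.8027
b = 81*sin(356°) = -5.6503

81 cis(356°) = 80.8027 - 5.6503i


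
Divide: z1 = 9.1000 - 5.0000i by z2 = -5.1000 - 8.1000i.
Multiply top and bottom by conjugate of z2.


Conjugate of z2 = -5.1000 + 8.1000i
Numerator: (9.1000 - 5.0000i)(-5.1000 + 8.1000i) = -5.9100 + 99.2100i
Denominator: (-5.1)^2 + (-8.1)^2 = 91.62
Result = (-5.9100 + 99.2100i)/91.62

-0.0645 + 1.0828i


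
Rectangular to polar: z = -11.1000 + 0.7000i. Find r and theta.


r = sqrt(123.21+0.49) = sqrt(123.7) = 11.1221
theta = atan2(0.7, -11.1) = 176.3915 degrees

r = 11.1221, theta = 176.3915 degrees


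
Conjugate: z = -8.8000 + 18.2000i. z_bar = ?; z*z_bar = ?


z_bar = -8.8000 - 18.2000i
z*z_bar = (-8.8)^2 + 18.2^2 = 77.44 + 331.24 = 408.68

z_bar = -8.8000 - 18.2000i, z*z_bar = 408.68


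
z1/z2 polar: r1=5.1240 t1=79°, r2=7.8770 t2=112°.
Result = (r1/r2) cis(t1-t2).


r = 5.1240 / 7.8770 = 0.6505
theta = 79° - 112° = -33° = 327° (mod 360)

0.6505 cis(327°)


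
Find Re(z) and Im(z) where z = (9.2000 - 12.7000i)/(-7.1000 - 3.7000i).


Multiply by conjugate: (9.2000 - 12.7000i)(-7.1000 + 3.7000i) / ((-7.1)^2 + (-3.7)^2)
Numerator real = 9.2*(-7.1) - (12.7)*(-3.7) = -18.33
Numerator imag = -12.7*(-7.1) - 9.2*(-3.7) = 124.21
Denominator = 64.1
Re(z) = -18.33/64.1 = -0.2860
Im(z) = 124.21/64.1 = 1.9378

Re(z) = -0.2860, Im(z) = 1.9378


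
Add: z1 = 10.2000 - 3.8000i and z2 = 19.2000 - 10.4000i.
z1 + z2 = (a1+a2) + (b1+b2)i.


Real: 10.2 + 19.2 = 29.4
Imag: -3.8 - 10.4 = -14.2

29.4000 - 14.2000i


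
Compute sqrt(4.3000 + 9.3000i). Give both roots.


|z| = sqrt(18.49+86.49) = 10.2460
sqrt((|z|+a)/2) = sqrt((10.2460+4.3)/2) = sqrt(7.2730) = 2.6968
sqrt((|z|-a)/2) = sqrt((10.2460-4.3)/2) = sqrt(2.9730) = 1.7242

±(2.6968 + 1.7242i) i.e. 2.6968 + 1.7242i and -2.6968 - 1.7242i


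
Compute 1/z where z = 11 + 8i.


|z|^2 = 121+64 = 185
1/z = (11 - 8i)/185

1/z = 0.0595 - 0.0432i


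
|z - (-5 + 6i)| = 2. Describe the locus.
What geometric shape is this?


|z - z0| = r is a circle with center z0 and radius r.
Center = (-5, 6), radius = 2

Circle with center (-5, 6) and radius 2


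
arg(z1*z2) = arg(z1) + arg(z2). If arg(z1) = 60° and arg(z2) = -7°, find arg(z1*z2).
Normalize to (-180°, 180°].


arg(z1*z2) = 60° - 7° = 53°
Normalized to (-180°, 180°]: 53°

53°


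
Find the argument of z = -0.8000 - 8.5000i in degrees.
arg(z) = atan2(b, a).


Re = -0.8, Im = -8.5
arg = atan2(-8.5, -0.8) = -95.3767 degrees

arg(z) = -95.3767 degrees


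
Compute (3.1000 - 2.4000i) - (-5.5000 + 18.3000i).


Real: 3.1 + 5.5 = 8.6
Imag: -2.4 - 18.3 = -20.7

8.6000 - 20.7000i


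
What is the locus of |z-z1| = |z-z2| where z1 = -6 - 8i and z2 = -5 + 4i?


Equal distances means the locus is the perpendicular bisector of z1 and z2.
Midpoint = ((-6+(-5))/2, (-8+4)/2) = (-5.5000, -2.0000)

Perpendicular bisector through (-5.5000, -2.0000)


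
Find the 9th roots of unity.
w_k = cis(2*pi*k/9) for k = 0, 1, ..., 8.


The 9th roots of unity are cis(360k/9°) for k=0..8
Angle step = 360/9 = 40°
Primitive root: cis(40°)
Primitive root = 0.7660 + 0.6428i

9 roots at angles: 0°, 40°, 80°, 120°, 160°, 200°, 240°, 280°, 320°


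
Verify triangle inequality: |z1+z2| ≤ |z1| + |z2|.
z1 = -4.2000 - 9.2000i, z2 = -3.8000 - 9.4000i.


|z1| = sqrt((-4.2)^2 + (-9.2)^2) = sqrt(102.28) = 10.1134
|z2| = sqrt((-3.8)^2 + (-9.4)^2) = sqrt(102.8) = 10.1390
z1+z2 = -8.0000 - 18.6000i
|z1+z2| = sqrt(409.96) = 20.2475
|z1|+|z2| = 10.1134 + 10.1390 = 20.2524

|z1+z2| = 20.2475 ≤ |z1|+|z2| = 20.2524 (verified)


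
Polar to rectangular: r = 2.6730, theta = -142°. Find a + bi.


a = 2.6730*cos(-142°) = 2.6730*(-0.78801) = -2.1064
b = 2.6730*sin(-142°) = 2.6730*(-0.61566) = -1.6457

-2.1064 - 1.6457i


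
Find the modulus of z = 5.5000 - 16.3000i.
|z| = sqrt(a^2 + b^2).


|z| = sqrt(5.5^2 + (-16.3)^2) = sqrt(30.25 + 265.69) = sqrt(295.94) = 17.2029

|z| = 17.2029


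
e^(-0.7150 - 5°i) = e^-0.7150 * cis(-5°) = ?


e^-0.7150 = 0.4892
cos(-5°) = 0.9962
sin(-5°) = -0.08716
Real = 0.4892*0.9962 = 0.4873
Imag = 0.4892*(-0.08716) = -0.0426

0.4873 - 0.0426i


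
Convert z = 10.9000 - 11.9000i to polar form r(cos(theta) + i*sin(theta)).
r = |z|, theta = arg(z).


r = sqrt(118.81+141.61) = sqrt(260.42) = 16.1375
theta = atan2(-11.9, 10.9) = -47.5114 degrees

r = 16.1375, theta = -47.5114 degrees


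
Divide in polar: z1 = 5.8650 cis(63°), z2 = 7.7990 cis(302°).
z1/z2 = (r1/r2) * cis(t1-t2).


r = 5.8650 / 7.7990 = 0.7520
theta = 63° - 302° = -239° = 121° (mod 360)

0.7520 cis(121°)


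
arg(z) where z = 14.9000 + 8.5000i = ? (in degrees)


Re = 14.9, Im = 8.5
arg = atan2(8.5, 14.9) = 29.7035 degrees

arg(z) = 29.7035 degrees


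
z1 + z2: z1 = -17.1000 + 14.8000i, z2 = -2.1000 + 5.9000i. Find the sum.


Real: -17.1 - 2.1 = -19.2
Imag: 14.8 + 5.9 = 20.7

-19.2000 + 20.7000i


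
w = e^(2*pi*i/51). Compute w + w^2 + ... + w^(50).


With w = e^(2*pi*i/51), all 51 of the 51th roots of unity w^0 = 1, w, ..., w^(50) sum to 0: 1 + w + ... + w^(50) = (1 - w^51)/(1 - w) = 0 since w^51 = 1, w ≠ 1.
Removing the root 1: w + w^2 + ... + w^(50) = 0 - 1 = -1

Sum = -1


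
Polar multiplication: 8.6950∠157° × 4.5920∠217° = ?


r = 8.6950 * 4.5920 = 39.9274
theta = 157° + 217° = 374° = 14° (mod 360)

39.9274 cis(14°)


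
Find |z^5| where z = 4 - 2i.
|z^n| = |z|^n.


|z| = sqrt(16+4) = sqrt(20) = 4.4721
|z^5| = |z|^5 = (sqrt(20))^5 = 20^2 * sqrt(20) = 400*sqrt(20)

|z^5| = 400*sqrt(20) ≈ 1788.8544


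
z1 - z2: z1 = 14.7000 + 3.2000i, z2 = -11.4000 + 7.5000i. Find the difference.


Real: 14.7 + 11.4 = 26.1
Imag: 3.2 - 7.5 = -4.3

26.1000 - 4.3000i


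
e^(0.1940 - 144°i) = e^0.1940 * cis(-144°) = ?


e^0.1940 = 1.2141
cos(-144°) = -0.809
sin(-144°) = -0.5878
Real = 1.2141*(-0.809) = -0.9822
Imag = 1.2141*(-0.5878) = -0.7136

-0.9822 - 0.7136i


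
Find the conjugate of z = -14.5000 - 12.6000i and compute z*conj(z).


z_bar = -14.5000 + 12.6000i
z*z_bar = (-14.5)^2 + (-12.6)^2 = 210.25 + 158.76 = 369.01

z_bar = -14.5000 + 12.6000i, z*z_bar = 369.01


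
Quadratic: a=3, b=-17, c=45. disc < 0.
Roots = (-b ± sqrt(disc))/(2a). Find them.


disc = (-17)^2 - 4*3*45 = 289 - 540 = -251
sqrt(|disc|) = sqrt(251) = 15.8430
Real part = 17/(2*3) = 2.8333
Imag part = 15.8430/(2*3) = 2.6405

2.8333 ± 2.6405i


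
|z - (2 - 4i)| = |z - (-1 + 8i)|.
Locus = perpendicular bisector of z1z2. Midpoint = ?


Equal distances means the locus is the perpendicular bisector of z1 and z2.
Midpoint = ((2+(-1))/2, (-4+8)/2) = (0.5000, 2.0000)

Perpendicular bisector through (0.5000, 2.0000)


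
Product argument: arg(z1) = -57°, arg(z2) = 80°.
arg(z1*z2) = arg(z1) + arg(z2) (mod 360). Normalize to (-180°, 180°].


arg(z1*z2) = -57° + 80° = 23°
Normalized to (-180°, 180°]: 23°

23°


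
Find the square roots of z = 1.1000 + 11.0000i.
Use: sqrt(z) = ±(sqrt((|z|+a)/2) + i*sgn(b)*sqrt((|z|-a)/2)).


|z| = sqrt(1.21+121) = 11.0549
sqrt((|z|+a)/2) = sqrt((11.0549+1.1)/2) = sqrt(6.0774) = 2.4652
sqrt((|z|-a)/2) = sqrt((11.0549-1.1)/2) = sqrt(4.9774) = 2.2310

±(2.4652 + 2.2310i) i.e. 2.4652 + 2.2310i and -2.4652 - 2.2310i


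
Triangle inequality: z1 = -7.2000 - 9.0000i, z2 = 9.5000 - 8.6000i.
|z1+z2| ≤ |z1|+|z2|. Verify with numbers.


|z1| = sqrt((-7.2)^2 + (-9)^2) = sqrt(132.84) = 11.5256
|z2| = sqrt(9.5^2 + (-8.6)^2) = sqrt(164.21) = 12.8144
z1+z2 = 2.3000 - 17.6000i
|z1+z2| = sqrt(315.05) = 17.7496
|z1|+|z2| = 11.5256 + 12.8144 = 24.3400

|z1+z2| = 17.7496 ≤ |z1|+|z2| = 24.3400 (verified)


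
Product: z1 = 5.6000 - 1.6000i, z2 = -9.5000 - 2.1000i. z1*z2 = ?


Real = 5.6*(-9.5) - (-1.6)*(-2.1) = -53.2 - 3.36 = -56.56
Imag = 5.6*(-2.1) - (9.5)*(-1.6) = -11.76 + 15.2 = 3.44

-56.5600 + 3.4400i


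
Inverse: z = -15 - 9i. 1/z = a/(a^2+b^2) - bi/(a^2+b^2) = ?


|z|^2 = 225+81 = 306
1/z = (-15 + 9i)/306

1/z = -0.0490 + 0.0294i


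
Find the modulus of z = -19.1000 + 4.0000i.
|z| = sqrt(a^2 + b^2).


|z| = sqrt((-19.1)^2 + 4^2) = sqrt(364.81 + 16) = sqrt(380.81) = 19.5144

|z| = 19.5144


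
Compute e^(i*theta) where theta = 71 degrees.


cos(71°) = 0.3256
sin(71°) = 0.9455

e^(i*71°) = 0.3256 + 0.9455i


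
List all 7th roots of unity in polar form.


The 7th roots of unity are cis(360k/7°) for k=0..6
Angle step = 360/7 = 51.4286°
Primitive root: cis(51.4286°)
Primitive root = 0.6235 + 0.7818i

7 roots at angles: 0°, 51.4286°, 102.8571°, 154.2857°, 205.7143°, 257.1429°, 308.5714°


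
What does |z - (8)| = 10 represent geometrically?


|z - z0| = r is a circle with center z0 and radius r.
Center = (8, 0), radius = 10

Circle with center (8, 0) and radius 10


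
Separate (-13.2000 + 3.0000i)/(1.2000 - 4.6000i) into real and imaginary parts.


Multiply by conjugate: (-13.2000 + 3.0000i)(1.2000 + 4.6000i) / (1.2^2 + (-4.6)^2)
Numerator real = -13.2*1.2 + 3*(-4.6) = -29.64
Numerator imag = 3*1.2 - (-13.2)*(-4.6) = -57.12
Denominator = 22.6
Re(z) = -29.64/22.6 = -1.3115
Im(z) = -57.12/22.6 = -2.5274

Re(z) = -1.3115, Im(z) = -2.5274


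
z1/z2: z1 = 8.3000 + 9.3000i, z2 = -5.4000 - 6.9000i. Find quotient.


Conjugate of z2 = -5.4000 + 6.9000i
Numerator: (8.3000 + 9.3000i)(-5.4000 + 6.9000i) = -108.9900 + 7.0500i
Denominator: (-5.4)^2 + (-6.9)^2 = 76.77
Result = (-108.9900 + 7.0500i)/76.77

-1.4197 + 0.0918i


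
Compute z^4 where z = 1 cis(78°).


r^4 = 1^4 = 1
n*theta = 4*78° = 312° = 312° (mod 360)
a = 1*cos(312°) = 0.6691
b = 1*sin(312°) = -0.7431

1 cis(312°) = 0.6691 - 0.7431i


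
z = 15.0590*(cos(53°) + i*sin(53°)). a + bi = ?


a = 15.0590*cos(53°) = 15.0590*0.601815 = 9.0627
b = 15.0590*sin(53°) = 15.0590*0.79864 = 12.0267

9.0627 + 12.0267i


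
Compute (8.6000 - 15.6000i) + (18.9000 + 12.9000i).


Real: 8.6 + 18.9 = 27.5
Imag: -15.6 + 12.9 = -2.7

27.5000 - 2.7000i


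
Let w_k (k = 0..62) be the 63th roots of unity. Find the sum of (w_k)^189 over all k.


The roots are w_k = w^k with w = e^(2*pi*i/63), and (w^k)^189 = (w^189)^k.
So S = 1 + u + u^2 + ... + u^(62) with u = w^189.
189 = 3*63 + 0, so 189 is a multiple of 63 and u = (w^63)^3 = 1.
Every one of the 63 terms equals 1: S = 63

S = 63


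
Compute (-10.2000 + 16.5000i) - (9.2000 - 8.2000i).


Real: -10.2 - 9.2 = -19.4
Imag: 16.5 + 8.2 = 24.7

-19.4000 + 24.7000i


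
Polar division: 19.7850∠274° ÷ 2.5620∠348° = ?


r = 19.7850 / 2.5620 = 7.7225
theta = 274° - 348° = -74° = 286° (mod 360)

7.7225 cis(286°)


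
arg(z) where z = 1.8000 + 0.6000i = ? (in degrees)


Re = 1.8, Im = 0.6
arg = atan2(0.6, 1.8) = 18.4349 degrees

arg(z) = 18.4349 degrees


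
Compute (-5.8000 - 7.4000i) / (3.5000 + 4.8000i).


Conjugate of z2 = 3.5000 - 4.8000i
Numerator: (-5.8000 - 7.4000i)(3.5000 - 4.8000i) = -55.8200 + 1.9400i
Denominator: 3.5^2 + 4.8^2 = 35.29
Result = (-55.8200 + 1.9400i)/35.29

-1.5818 + 0.0550i


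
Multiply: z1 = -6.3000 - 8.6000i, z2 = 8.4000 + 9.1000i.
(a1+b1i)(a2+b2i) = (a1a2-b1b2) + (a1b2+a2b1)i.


Real = -6.3*8.4 - (-8.6)*9.1 = -52.92 - (-78.26) = 25.34
Imag = -6.3*9.1 + 8.4*(-8.6) = -57.33 - (72.24) = -129.57

25.3400 - 129.5700i


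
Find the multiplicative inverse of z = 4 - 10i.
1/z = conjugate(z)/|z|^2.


|z|^2 = 16+100 = 116
1/z = (4 + 10i)/116

1/z = 0.0345 + 0.0862i


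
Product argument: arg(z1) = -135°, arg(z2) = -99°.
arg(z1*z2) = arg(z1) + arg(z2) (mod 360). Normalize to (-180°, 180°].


arg(z1*z2) = -135° - 99° = -234°
Normalized to (-180°, 180°]: 126°

126°


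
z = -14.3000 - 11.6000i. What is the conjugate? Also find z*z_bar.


z_bar = -14.3000 + 11.6000i
z*z_bar = (-14.3)^2 + (-11.6)^2 = 204.49 + 134.56 = 339.05

z_bar = -14.3000 + 11.6000i, z*z_bar = 339.05


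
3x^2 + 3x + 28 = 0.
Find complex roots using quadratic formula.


disc = 3^2 - 4*3*28 = 9 - 336 = -327
sqrt(|disc|) = sqrt(327) = 18.0831
Real part = -3/(2*3) = -0.5000
Imag part = 18.0831/(2*3) = 3.0139

-0.5000 ± 3.0139i


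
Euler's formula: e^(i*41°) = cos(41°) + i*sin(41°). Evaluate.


cos(41°) = 0.7547
sin(41°) = 0.6561

e^(i*41°) = 0.7547 + 0.6561i


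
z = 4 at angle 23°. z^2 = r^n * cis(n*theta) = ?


r^2 = 4^2 = 16
n*theta = 2*23° = 46° = 46° (mod 360)
a = 16*cos(46°) = 11.1145
b = 16*sin(46°) = 11.5094

16 cis(46°) = 11.1145 + 11.5094i


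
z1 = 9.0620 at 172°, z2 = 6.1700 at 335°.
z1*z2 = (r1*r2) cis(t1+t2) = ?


r = 9.0620 * 6.1700 = 55.9125
theta = 172° + 335° = 507° = 147° (mod 360)

55.9125 cis(147°)


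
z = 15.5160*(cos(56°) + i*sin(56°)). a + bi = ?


a = 15.5160*cos(56°) = 15.5160*0.55919 = 8.6764
b = 15.5160*sin(56°) = 15.5160*0.8290376 = 12.8633

8.6764 + 12.8633i


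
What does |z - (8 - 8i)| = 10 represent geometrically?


|z - z0| = r is a circle with center z0 and radius r.
Center = (8, -8), radius = 10

Circle with center (8, -8) and radius 10


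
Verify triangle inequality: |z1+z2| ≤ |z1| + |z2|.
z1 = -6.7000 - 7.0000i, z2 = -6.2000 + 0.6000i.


|z1| = sqrt((-6.7)^2 + (-7)^2) = sqrt(93.89) = 9.6897
|z2| = sqrt((-6.2)^2 + 0.6^2) = sqrt(38.8) = 6.2290
z1+z2 = -12.9000 - 6.4000i
|z1+z2| = sqrt(207.37) = 14.4003
|z1|+|z2| = 9.6897 + 6.2290 = 15.9187

|z1+z2| = 14.4003 ≤ |z1|+|z2| = 15.9187 (verified)


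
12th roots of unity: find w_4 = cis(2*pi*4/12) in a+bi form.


Angle = 360*4/12 = 120°
a = cos(120°) = -0.5000
b = sin(120°) = 0.8660

-0.5000 + 0.8660i


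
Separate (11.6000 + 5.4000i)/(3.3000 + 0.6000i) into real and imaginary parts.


Multiply by conjugate: (11.6000 + 5.4000i)(3.3000 - 0.6000i) / (3.3^2 + 0.6^2)
Numerator real = 11.6*3.3 + 5.4*0.6 = 41.52
Numerator imag = 5.4*3.3 - 11.6*0.6 = 10.86
Denominator = 11.25
Re(z) = 41.52/11.25 = 3.6907
Im(z) = 10.86/11.25 = 0.9653

Re(z) = 3.6907, Im(z) = 0.9653


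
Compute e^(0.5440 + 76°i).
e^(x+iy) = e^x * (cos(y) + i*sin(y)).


e^0.5440 = 1.7229
cos(76°) = 0.2419
sin(76°) = 0.9703
Real = 1.7229*0.2419 = 0.4168
Imag = 1.7229*0.9703 = 1.6717

0.4168 + 1.6717i


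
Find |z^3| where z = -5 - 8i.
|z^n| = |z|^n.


|z| = sqrt(25+64) = sqrt(89) = 9.4340
|z^3| = |z|^3 = (sqrt(89))^3 = 89*sqrt(89)

|z^3| = 89*sqrt(89) ≈ 839.6243


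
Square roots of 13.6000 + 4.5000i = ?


|z| = sqrt(184.96+20.25) = 14.3252
sqrt((|z|+a)/2) = sqrt((14.3252+13.6)/2) = sqrt(13.9626) = 3.7367
sqrt((|z|-a)/2) = sqrt((14.3252-13.6)/2) = sqrt(0.3626) = 0.6021

±(3.7367 + 0.6021i) i.e. 3.7367 + 0.6021i and -3.7367 - 0.6021i


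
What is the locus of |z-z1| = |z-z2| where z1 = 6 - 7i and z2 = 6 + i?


Equal distances means the locus is the perpendicular bisector of z1 and z2.
Midpoint = ((6+6)/2, (-7+1)/2) = (6.0000, -3.0000)

Perpendicular bisector through (6.0000, -3.0000)


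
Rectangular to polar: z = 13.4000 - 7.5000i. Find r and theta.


r = sqrt(179.56+56.25) = sqrt(235.81) = 15.3561
theta = atan2(-7.5, 13.4) = -29.2358 degrees

r = 15.3561, theta = -29.2358 degrees


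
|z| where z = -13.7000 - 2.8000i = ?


|z| = sqrt((-13.7)^2 + (-2.8)^2) = sqrt(187.69 + 7.84) = sqrt(195.53) = 13.9832

|z| = 13.9832


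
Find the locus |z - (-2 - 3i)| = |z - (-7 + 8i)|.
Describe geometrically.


Equal distances means the locus is the perpendicular bisector of z1 and z2.
Midpoint = ((-2+(-7))/2, (-3+8)/2) = (-4.5000, 2.5000)

Perpendicular bisector through (-4.5000, 2.5000)


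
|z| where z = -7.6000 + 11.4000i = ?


|z| = sqrt((-7.6)^2 + 11.4^2) = sqrt(57.76 + 129.96) = sqrt(187.72) = 13.7011

|z| = 13.7011


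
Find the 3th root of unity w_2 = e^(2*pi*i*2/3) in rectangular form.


Angle = 360*2/3 = 240°
a = cos(240°) = -0.5000
b = sin(240°) = -0.8660

-0.5000 - 0.8660i


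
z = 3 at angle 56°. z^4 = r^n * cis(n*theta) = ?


r^4 = 3^4 = 81
n*theta = 4*56° = 224° = 224° (mod 360)
a = 81*cos(224°) = -58.2665
b = 81*sin(224°) = -56.2673

81 cis(224°) = -58.2665 - 56.2673i


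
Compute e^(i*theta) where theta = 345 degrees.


cos(345°) = 0.9659
sin(345°) = -0.2588

e^(i*345°) = 0.9659 - 0.2588i


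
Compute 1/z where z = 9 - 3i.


|z|^2 = 81+9 = 90
1/z = (9 + 3i)/90

1/z = 0.1000 + 0.0333i


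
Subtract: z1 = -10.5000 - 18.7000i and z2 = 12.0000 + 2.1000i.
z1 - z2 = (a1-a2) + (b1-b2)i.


Real: -10.5 - 12 = -22.5
Imag: -18.7 - 2.1 = -20.8

-22.5000 - 20.8000i


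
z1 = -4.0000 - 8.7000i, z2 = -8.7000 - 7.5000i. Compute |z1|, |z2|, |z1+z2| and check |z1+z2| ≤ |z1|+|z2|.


|z1| = sqrt((-4)^2 + (-8.7)^2) = sqrt(91.69) = 9.5755
|z2| = sqrt((-8.7)^2 + (-7.5)^2) = sqrt(131.94) = 11.4865
z1+z2 = -12.7000 - 16.2000i
|z1+z2| = sqrt(423.73) = 20.5847
|z1|+|z2| = 9.5755 + 11.4865 = 21.0620

|z1+z2| = 20.5847 ≤ |z1|+|z2| = 21.0620 (verified)


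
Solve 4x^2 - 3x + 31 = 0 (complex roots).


disc = (-3)^2 - 4*4*31 = 9 - 496 = -487
sqrt(|disc|) = sqrt(487) = 22.0681
Real part = 3/(2*4) = 0.3750
Imag part = 22.0681/(2*4) = 2.7585

0.3750 ± 2.7585i


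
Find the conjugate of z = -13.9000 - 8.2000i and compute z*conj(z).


z_bar = -13.9000 + 8.2000i
z*z_bar = (-13.9)^2 + (-8.2)^2 = 193.21 + 67.24 = 260.45

z_bar = -13.9000 + 8.2000i, z*z_bar = 260.45


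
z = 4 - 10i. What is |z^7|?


|z| = sqrt(16+100) = sqrt(116) = 10.7703
|z^7| = |z|^7 = (sqrt(116))^7 = 116^3 * sqrt(116) = 1560896*sqrt(116)

|z^7| = 1560896*sqrt(116) ≈ 16811364.4136


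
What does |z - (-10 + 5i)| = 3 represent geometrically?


|z - z0| = r is a circle with center z0 and radius r.
Center = (-10, 5), radius = 3

Circle with center (-10, 5) and radius 3


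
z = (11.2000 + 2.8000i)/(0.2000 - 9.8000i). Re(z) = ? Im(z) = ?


Multiply by conjugate: (11.2000 + 2.8000i)(0.2000 + 9.8000i) / (0.2^2 + (-9.8)^2)
Numerator real = 11.2*0.2 + 2.8*(-9.8) = -25.2
Numerator imag = 2.8*0.2 - 11.2*(-9.8) = 110.32
Denominator = 96.08
Re(z) = -25.2/96.08 = -0.2623
Im(z) = 110.32/96.08 = 1.1482

Re(z) = -0.2623, Im(z) = 1.1482


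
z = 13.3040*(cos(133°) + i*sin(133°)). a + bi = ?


a = 13.3040*cos(133°) = 13.3040*(-0.682) = -9.0733
b = 13.3040*sin(133°) = 13.3040*0.73135 = 9.7299

-9.0733 + 9.7299i


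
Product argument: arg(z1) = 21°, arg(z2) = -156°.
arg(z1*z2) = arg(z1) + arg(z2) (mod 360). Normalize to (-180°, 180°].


arg(z1*z2) = 21° - 156° = -135°
Normalized to (-180°, 180°]: -135°

-135°


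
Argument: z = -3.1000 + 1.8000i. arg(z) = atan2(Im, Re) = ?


Re = -3.1, Im = 1.8
arg = atan2(1.8, -3.1) = 149.8586 degrees

arg(z) = 149.8586 degrees


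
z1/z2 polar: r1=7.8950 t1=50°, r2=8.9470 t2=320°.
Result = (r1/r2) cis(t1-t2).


r = 7.8950 / 8.9470 = 0.8824
theta = 50° - 320° = -270° = 90° (mod 360)

0.8824 cis(90°)


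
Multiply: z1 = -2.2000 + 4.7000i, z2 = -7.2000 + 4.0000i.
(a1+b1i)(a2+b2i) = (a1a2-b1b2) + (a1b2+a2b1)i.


Real = -2.2*(-7.2) - 4.7*4 = 15.84 - 18.8 = -2.96
Imag = -2.2*4 - (7.2)*4.7 = -8.8 - (33.84) = -42.64

-2.9600 - 42.6400i


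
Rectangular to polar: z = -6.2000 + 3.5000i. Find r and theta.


r = sqrt(38.44+12.25) = sqrt(50.69) = 7.1197
theta = atan2(3.5, -6.2) = 150.5546 degrees

r = 7.1197, theta = 150.5546 degrees


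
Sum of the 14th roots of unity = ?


The sum of all 14th roots of unity is 0.
Geometric series: (1 - w^14)/(1 - w) = (1-1)/(1-w) = 0 since w^14 = 1, w ≠ 1.
Alternatively: coefficient of z^13 in z^14 - 1 is 0.

0


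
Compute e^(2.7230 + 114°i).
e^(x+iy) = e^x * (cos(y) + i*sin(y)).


e^2.7230 = 15.2259
cos(114°) = -0.406737
sin(114°) = 0.91355
Real = 15.2259*(-0.406737) = -6.1929
Imag = 15.2259*0.91355 = 13.9096

-6.1929 + 13.9096i


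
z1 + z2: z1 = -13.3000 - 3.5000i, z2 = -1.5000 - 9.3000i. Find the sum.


Real: -13.3 - 1.5 = -14.8
Imag: -3.5 - 9.3 = -12.8

-14.8000 - 12.8000i
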